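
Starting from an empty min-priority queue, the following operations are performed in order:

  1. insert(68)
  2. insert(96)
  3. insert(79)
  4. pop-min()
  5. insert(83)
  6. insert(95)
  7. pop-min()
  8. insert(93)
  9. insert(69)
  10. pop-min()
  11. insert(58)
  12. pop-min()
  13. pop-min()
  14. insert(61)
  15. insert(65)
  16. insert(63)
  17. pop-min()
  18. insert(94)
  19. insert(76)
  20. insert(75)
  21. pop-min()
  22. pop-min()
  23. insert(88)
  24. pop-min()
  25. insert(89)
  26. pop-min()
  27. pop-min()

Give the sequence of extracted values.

insert 68 → {68}
insert 96 → {68, 96}
insert 79 → {68, 79, 96}
pop-min → 68; now {79, 96}
insert 83 → {79, 83, 96}
insert 95 → {79, 83, 95, 96}
pop-min → 79; now {83, 95, 96}
insert 93 → {83, 93, 95, 96}
insert 69 → {69, 83, 93, 95, 96}
pop-min → 69; now {83, 93, 95, 96}
insert 58 → {58, 83, 93, 95, 96}
pop-min → 58; now {83, 93, 95, 96}
pop-min → 83; now {93, 95, 96}
insert 61 → {61, 93, 95, 96}
insert 65 → {61, 65, 93, 95, 96}
insert 63 → {61, 63, 65, 93, 95, 96}
pop-min → 61; now {63, 65, 93, 95, 96}
insert 94 → {63, 65, 93, 94, 95, 96}
insert 76 → {63, 65, 76, 93, 94, 95, 96}
insert 75 → {63, 65, 75, 76, 93, 94, 95, 96}
pop-min → 63; now {65, 75, 76, 93, 94, 95, 96}
pop-min → 65; now {75, 76, 93, 94, 95, 96}
insert 88 → {75, 76, 88, 93, 94, 95, 96}
pop-min → 75; now {76, 88, 93, 94, 95, 96}
insert 89 → {76, 88, 89, 93, 94, 95, 96}
pop-min → 76; now {88, 89, 93, 94, 95, 96}
pop-min → 88; now {89, 93, 94, 95, 96}

68, 79, 69, 58, 83, 61, 63, 65, 75, 76, 88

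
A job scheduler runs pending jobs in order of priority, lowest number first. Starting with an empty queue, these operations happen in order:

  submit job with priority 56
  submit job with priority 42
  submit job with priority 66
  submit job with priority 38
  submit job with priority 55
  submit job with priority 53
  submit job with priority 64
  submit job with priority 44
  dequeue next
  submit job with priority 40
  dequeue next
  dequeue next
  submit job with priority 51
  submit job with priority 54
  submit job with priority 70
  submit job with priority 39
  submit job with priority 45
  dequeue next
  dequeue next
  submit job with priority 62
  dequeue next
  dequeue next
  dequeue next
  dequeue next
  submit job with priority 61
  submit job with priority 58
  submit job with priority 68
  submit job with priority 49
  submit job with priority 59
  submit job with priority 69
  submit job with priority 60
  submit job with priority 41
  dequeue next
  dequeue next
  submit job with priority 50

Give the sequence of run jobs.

38, 40, 42, 39, 44, 45, 51, 53, 54, 41, 49

insert 56 → {56}
insert 42 → {42, 56}
insert 66 → {42, 56, 66}
insert 38 → {38, 42, 56, 66}
insert 55 → {38, 42, 55, 56, 66}
insert 53 → {38, 42, 53, 55, 56, 66}
insert 64 → {38, 42, 53, 55, 56, 64, 66}
insert 44 → {38, 42, 44, 53, 55, 56, 64, 66}
dequeue next → 38; now {42, 44, 53, 55, 56, 64, 66}
insert 40 → {40, 42, 44, 53, 55, 56, 64, 66}
dequeue next → 40; now {42, 44, 53, 55, 56, 64, 66}
dequeue next → 42; now {44, 53, 55, 56, 64, 66}
insert 51 → {44, 51, 53, 55, 56, 64, 66}
insert 54 → {44, 51, 53, 54, 55, 56, 64, 66}
insert 70 → {44, 51, 53, 54, 55, 56, 64, 66, 70}
insert 39 → {39, 44, 51, 53, 54, 55, 56, 64, 66, 70}
insert 45 → {39, 44, 45, 51, 53, 54, 55, 56, 64, 66, 70}
dequeue next → 39; now {44, 45, 51, 53, 54, 55, 56, 64, 66, 70}
dequeue next → 44; now {45, 51, 53, 54, 55, 56, 64, 66, 70}
insert 62 → {45, 51, 53, 54, 55, 56, 62, 64, 66, 70}
dequeue next → 45; now {51, 53, 54, 55, 56, 62, 64, 66, 70}
dequeue next → 51; now {53, 54, 55, 56, 62, 64, 66, 70}
dequeue next → 53; now {54, 55, 56, 62, 64, 66, 70}
dequeue next → 54; now {55, 56, 62, 64, 66, 70}
insert 61 → {55, 56, 61, 62, 64, 66, 70}
insert 58 → {55, 56, 58, 61, 62, 64, 66, 70}
insert 68 → {55, 56, 58, 61, 62, 64, 66, 68, 70}
insert 49 → {49, 55, 56, 58, 61, 62, 64, 66, 68, 70}
insert 59 → {49, 55, 56, 58, 59, 61, 62, 64, 66, 68, 70}
insert 69 → {49, 55, 56, 58, 59, 61, 62, 64, 66, 68, 69, 70}
insert 60 → {49, 55, 56, 58, 59, 60, 61, 62, 64, 66, 68, 69, 70}
insert 41 → {41, 49, 55, 56, 58, 59, 60, 61, 62, 64, 66, 68, 69, 70}
dequeue next → 41; now {49, 55, 56, 58, 59, 60, 61, 62, 64, 66, 68, 69, 70}
dequeue next → 49; now {55, 56, 58, 59, 60, 61, 62, 64, 66, 68, 69, 70}
insert 50 → {50, 55, 56, 58, 59, 60, 61, 62, 64, 66, 68, 69, 70}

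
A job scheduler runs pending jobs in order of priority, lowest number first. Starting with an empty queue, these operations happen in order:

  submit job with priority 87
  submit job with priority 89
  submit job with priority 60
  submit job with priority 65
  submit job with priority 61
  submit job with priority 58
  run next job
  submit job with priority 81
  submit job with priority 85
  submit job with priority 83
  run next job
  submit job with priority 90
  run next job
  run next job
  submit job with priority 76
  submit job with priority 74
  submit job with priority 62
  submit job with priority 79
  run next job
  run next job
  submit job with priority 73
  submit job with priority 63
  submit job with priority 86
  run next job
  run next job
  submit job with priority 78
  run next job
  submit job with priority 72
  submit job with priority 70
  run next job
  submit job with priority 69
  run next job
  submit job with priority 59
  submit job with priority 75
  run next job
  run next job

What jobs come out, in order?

insert 87 → {87}
insert 89 → {87, 89}
insert 60 → {60, 87, 89}
insert 65 → {60, 65, 87, 89}
insert 61 → {60, 61, 65, 87, 89}
insert 58 → {58, 60, 61, 65, 87, 89}
run next job → 58; now {60, 61, 65, 87, 89}
insert 81 → {60, 61, 65, 81, 87, 89}
insert 85 → {60, 61, 65, 81, 85, 87, 89}
insert 83 → {60, 61, 65, 81, 83, 85, 87, 89}
run next job → 60; now {61, 65, 81, 83, 85, 87, 89}
insert 90 → {61, 65, 81, 83, 85, 87, 89, 90}
run next job → 61; now {65, 81, 83, 85, 87, 89, 90}
run next job → 65; now {81, 83, 85, 87, 89, 90}
insert 76 → {76, 81, 83, 85, 87, 89, 90}
insert 74 → {74, 76, 81, 83, 85, 87, 89, 90}
insert 62 → {62, 74, 76, 81, 83, 85, 87, 89, 90}
insert 79 → {62, 74, 76, 79, 81, 83, 85, 87, 89, 90}
run next job → 62; now {74, 76, 79, 81, 83, 85, 87, 89, 90}
run next job → 74; now {76, 79, 81, 83, 85, 87, 89, 90}
insert 73 → {73, 76, 79, 81, 83, 85, 87, 89, 90}
insert 63 → {63, 73, 76, 79, 81, 83, 85, 87, 89, 90}
insert 86 → {63, 73, 76, 79, 81, 83, 85, 86, 87, 89, 90}
run next job → 63; now {73, 76, 79, 81, 83, 85, 86, 87, 89, 90}
run next job → 73; now {76, 79, 81, 83, 85, 86, 87, 89, 90}
insert 78 → {76, 78, 79, 81, 83, 85, 86, 87, 89, 90}
run next job → 76; now {78, 79, 81, 83, 85, 86, 87, 89, 90}
insert 72 → {72, 78, 79, 81, 83, 85, 86, 87, 89, 90}
insert 70 → {70, 72, 78, 79, 81, 83, 85, 86, 87, 89, 90}
run next job → 70; now {72, 78, 79, 81, 83, 85, 86, 87, 89, 90}
insert 69 → {69, 72, 78, 79, 81, 83, 85, 86, 87, 89, 90}
run next job → 69; now {72, 78, 79, 81, 83, 85, 86, 87, 89, 90}
insert 59 → {59, 72, 78, 79, 81, 83, 85, 86, 87, 89, 90}
insert 75 → {59, 72, 75, 78, 79, 81, 83, 85, 86, 87, 89, 90}
run next job → 59; now {72, 75, 78, 79, 81, 83, 85, 86, 87, 89, 90}
run next job → 72; now {75, 78, 79, 81, 83, 85, 86, 87, 89, 90}

[58, 60, 61, 65, 62, 74, 63, 73, 76, 70, 69, 59, 72]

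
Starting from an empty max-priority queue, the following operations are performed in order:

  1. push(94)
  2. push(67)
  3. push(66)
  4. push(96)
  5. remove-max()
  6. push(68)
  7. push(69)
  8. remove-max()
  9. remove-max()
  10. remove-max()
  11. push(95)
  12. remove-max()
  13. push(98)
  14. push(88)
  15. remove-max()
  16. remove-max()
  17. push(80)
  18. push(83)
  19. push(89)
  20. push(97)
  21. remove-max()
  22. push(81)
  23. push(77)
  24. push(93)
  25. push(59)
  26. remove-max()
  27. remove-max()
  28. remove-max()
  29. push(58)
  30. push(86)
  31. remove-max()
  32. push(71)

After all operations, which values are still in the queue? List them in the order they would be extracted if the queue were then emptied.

81, 80, 77, 71, 67, 66, 59, 58

insert 94 → {94}
insert 67 → {94, 67}
insert 66 → {94, 67, 66}
insert 96 → {96, 94, 67, 66}
remove-max → 96; now {94, 67, 66}
insert 68 → {94, 68, 67, 66}
insert 69 → {94, 69, 68, 67, 66}
remove-max → 94; now {69, 68, 67, 66}
remove-max → 69; now {68, 67, 66}
remove-max → 68; now {67, 66}
insert 95 → {95, 67, 66}
remove-max → 95; now {67, 66}
insert 98 → {98, 67, 66}
insert 88 → {98, 88, 67, 66}
remove-max → 98; now {88, 67, 66}
remove-max → 88; now {67, 66}
insert 80 → {80, 67, 66}
insert 83 → {83, 80, 67, 66}
insert 89 → {89, 83, 80, 67, 66}
insert 97 → {97, 89, 83, 80, 67, 66}
remove-max → 97; now {89, 83, 80, 67, 66}
insert 81 → {89, 83, 81, 80, 67, 66}
insert 77 → {89, 83, 81, 80, 77, 67, 66}
insert 93 → {93, 89, 83, 81, 80, 77, 67, 66}
insert 59 → {93, 89, 83, 81, 80, 77, 67, 66, 59}
remove-max → 93; now {89, 83, 81, 80, 77, 67, 66, 59}
remove-max → 89; now {83, 81, 80, 77, 67, 66, 59}
remove-max → 83; now {81, 80, 77, 67, 66, 59}
insert 58 → {81, 80, 77, 67, 66, 59, 58}
insert 86 → {86, 81, 80, 77, 67, 66, 59, 58}
remove-max → 86; now {81, 80, 77, 67, 66, 59, 58}
insert 71 → {81, 80, 77, 71, 67, 66, 59, 58}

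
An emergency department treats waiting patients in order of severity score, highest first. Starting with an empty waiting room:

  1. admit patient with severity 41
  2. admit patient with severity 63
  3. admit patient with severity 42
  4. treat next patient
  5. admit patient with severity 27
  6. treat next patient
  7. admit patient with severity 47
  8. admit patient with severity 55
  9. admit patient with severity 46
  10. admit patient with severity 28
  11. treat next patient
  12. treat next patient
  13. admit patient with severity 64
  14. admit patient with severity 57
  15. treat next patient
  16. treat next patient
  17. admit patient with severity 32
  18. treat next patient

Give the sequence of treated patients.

insert 41 → {41}
insert 63 → {63, 41}
insert 42 → {63, 42, 41}
treat next patient → 63; now {42, 41}
insert 27 → {42, 41, 27}
treat next patient → 42; now {41, 27}
insert 47 → {47, 41, 27}
insert 55 → {55, 47, 41, 27}
insert 46 → {55, 47, 46, 41, 27}
insert 28 → {55, 47, 46, 41, 28, 27}
treat next patient → 55; now {47, 46, 41, 28, 27}
treat next patient → 47; now {46, 41, 28, 27}
insert 64 → {64, 46, 41, 28, 27}
insert 57 → {64, 57, 46, 41, 28, 27}
treat next patient → 64; now {57, 46, 41, 28, 27}
treat next patient → 57; now {46, 41, 28, 27}
insert 32 → {46, 41, 32, 28, 27}
treat next patient → 46; now {41, 32, 28, 27}

63 → 42 → 55 → 47 → 64 → 57 → 46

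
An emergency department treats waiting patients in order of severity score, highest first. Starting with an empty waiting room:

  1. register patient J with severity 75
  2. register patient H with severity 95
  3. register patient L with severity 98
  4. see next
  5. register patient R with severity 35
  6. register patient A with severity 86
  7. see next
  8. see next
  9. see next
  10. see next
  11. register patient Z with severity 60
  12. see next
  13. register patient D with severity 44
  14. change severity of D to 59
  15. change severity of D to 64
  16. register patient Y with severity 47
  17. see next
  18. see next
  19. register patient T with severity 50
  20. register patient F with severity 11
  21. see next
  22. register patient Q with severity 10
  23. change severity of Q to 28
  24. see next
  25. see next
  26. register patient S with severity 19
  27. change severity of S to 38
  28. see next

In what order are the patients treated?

add J (severity 75) → {J:75}
add H (severity 95) → {H:95, J:75}
add L (severity 98) → {L:98, H:95, J:75}
see next → L; now {H:95, J:75}
add R (severity 35) → {H:95, J:75, R:35}
add A (severity 86) → {H:95, A:86, J:75, R:35}
see next → H; now {A:86, J:75, R:35}
see next → A; now {J:75, R:35}
see next → J; now {R:35}
see next → R; now {}
add Z (severity 60) → {Z:60}
see next → Z; now {}
add D (severity 44) → {D:44}
update D to severity 59 → {D:59}
update D to severity 64 → {D:64}
add Y (severity 47) → {D:64, Y:47}
see next → D; now {Y:47}
see next → Y; now {}
add T (severity 50) → {T:50}
add F (severity 11) → {T:50, F:11}
see next → T; now {F:11}
add Q (severity 10) → {F:11, Q:10}
update Q to severity 28 → {Q:28, F:11}
see next → Q; now {F:11}
see next → F; now {}
add S (severity 19) → {S:19}
update S to severity 38 → {S:38}
see next → S; now {}

L → H → A → J → R → Z → D → Y → T → Q → F → S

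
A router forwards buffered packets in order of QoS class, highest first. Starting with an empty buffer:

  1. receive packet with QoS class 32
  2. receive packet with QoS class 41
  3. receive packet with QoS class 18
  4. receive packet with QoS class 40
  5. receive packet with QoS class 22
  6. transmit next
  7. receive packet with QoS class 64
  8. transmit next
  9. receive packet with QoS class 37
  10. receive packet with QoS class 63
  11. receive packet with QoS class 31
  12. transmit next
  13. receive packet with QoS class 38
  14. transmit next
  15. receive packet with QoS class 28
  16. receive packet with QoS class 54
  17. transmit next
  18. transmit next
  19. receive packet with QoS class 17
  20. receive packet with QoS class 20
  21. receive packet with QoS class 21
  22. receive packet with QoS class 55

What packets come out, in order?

41, 64, 63, 40, 54, 38

insert 32 → {32}
insert 41 → {41, 32}
insert 18 → {41, 32, 18}
insert 40 → {41, 40, 32, 18}
insert 22 → {41, 40, 32, 22, 18}
transmit next → 41; now {40, 32, 22, 18}
insert 64 → {64, 40, 32, 22, 18}
transmit next → 64; now {40, 32, 22, 18}
insert 37 → {40, 37, 32, 22, 18}
insert 63 → {63, 40, 37, 32, 22, 18}
insert 31 → {63, 40, 37, 32, 31, 22, 18}
transmit next → 63; now {40, 37, 32, 31, 22, 18}
insert 38 → {40, 38, 37, 32, 31, 22, 18}
transmit next → 40; now {38, 37, 32, 31, 22, 18}
insert 28 → {38, 37, 32, 31, 28, 22, 18}
insert 54 → {54, 38, 37, 32, 31, 28, 22, 18}
transmit next → 54; now {38, 37, 32, 31, 28, 22, 18}
transmit next → 38; now {37, 32, 31, 28, 22, 18}
insert 17 → {37, 32, 31, 28, 22, 18, 17}
insert 20 → {37, 32, 31, 28, 22, 20, 18, 17}
insert 21 → {37, 32, 31, 28, 22, 21, 20, 18, 17}
insert 55 → {55, 37, 32, 31, 28, 22, 21, 20, 18, 17}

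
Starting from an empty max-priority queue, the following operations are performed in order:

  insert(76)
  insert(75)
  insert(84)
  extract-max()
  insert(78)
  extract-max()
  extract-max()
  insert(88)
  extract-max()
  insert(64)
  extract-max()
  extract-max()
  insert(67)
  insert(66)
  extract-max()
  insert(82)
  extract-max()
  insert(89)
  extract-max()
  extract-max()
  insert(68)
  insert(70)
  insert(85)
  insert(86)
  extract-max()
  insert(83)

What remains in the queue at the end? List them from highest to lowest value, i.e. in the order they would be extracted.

85, 83, 70, 68

insert 76 → {76}
insert 75 → {76, 75}
insert 84 → {84, 76, 75}
extract-max → 84; now {76, 75}
insert 78 → {78, 76, 75}
extract-max → 78; now {76, 75}
extract-max → 76; now {75}
insert 88 → {88, 75}
extract-max → 88; now {75}
insert 64 → {75, 64}
extract-max → 75; now {64}
extract-max → 64; now {}
insert 67 → {67}
insert 66 → {67, 66}
extract-max → 67; now {66}
insert 82 → {82, 66}
extract-max → 82; now {66}
insert 89 → {89, 66}
extract-max → 89; now {66}
extract-max → 66; now {}
insert 68 → {68}
insert 70 → {70, 68}
insert 85 → {85, 70, 68}
insert 86 → {86, 85, 70, 68}
extract-max → 86; now {85, 70, 68}
insert 83 → {85, 83, 70, 68}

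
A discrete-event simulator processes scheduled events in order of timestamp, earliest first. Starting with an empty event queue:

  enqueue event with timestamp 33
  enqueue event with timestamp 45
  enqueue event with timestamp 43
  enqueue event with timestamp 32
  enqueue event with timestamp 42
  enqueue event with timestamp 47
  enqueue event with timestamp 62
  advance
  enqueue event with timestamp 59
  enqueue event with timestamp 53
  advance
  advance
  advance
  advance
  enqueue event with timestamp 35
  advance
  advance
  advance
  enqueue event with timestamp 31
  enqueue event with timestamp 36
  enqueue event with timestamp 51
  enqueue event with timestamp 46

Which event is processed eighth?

insert 33 → {33}
insert 45 → {33, 45}
insert 43 → {33, 43, 45}
insert 32 → {32, 33, 43, 45}
insert 42 → {32, 33, 42, 43, 45}
insert 47 → {32, 33, 42, 43, 45, 47}
insert 62 → {32, 33, 42, 43, 45, 47, 62}
advance → 32; now {33, 42, 43, 45, 47, 62}
insert 59 → {33, 42, 43, 45, 47, 59, 62}
insert 53 → {33, 42, 43, 45, 47, 53, 59, 62}
advance → 33; now {42, 43, 45, 47, 53, 59, 62}
advance → 42; now {43, 45, 47, 53, 59, 62}
advance → 43; now {45, 47, 53, 59, 62}
advance → 45; now {47, 53, 59, 62}
insert 35 → {35, 47, 53, 59, 62}
advance → 35; now {47, 53, 59, 62}
advance → 47; now {53, 59, 62}
advance → 53; now {59, 62}
insert 31 → {31, 59, 62}
insert 36 → {31, 36, 59, 62}
insert 51 → {31, 36, 51, 59, 62}
insert 46 → {31, 36, 46, 51, 59, 62}

53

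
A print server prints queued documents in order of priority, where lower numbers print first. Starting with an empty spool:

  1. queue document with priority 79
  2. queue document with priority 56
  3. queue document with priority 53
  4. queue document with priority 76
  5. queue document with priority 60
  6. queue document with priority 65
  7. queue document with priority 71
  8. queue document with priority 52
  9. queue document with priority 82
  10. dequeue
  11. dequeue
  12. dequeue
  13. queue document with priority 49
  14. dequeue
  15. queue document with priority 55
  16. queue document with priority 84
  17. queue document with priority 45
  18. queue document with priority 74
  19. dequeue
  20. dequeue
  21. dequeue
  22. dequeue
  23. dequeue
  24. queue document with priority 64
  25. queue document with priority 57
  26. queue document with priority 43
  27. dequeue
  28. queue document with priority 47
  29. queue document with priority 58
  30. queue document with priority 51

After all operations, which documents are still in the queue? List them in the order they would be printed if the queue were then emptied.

[47, 51, 57, 58, 64, 74, 76, 79, 82, 84]

insert 79 → {79}
insert 56 → {56, 79}
insert 53 → {53, 56, 79}
insert 76 → {53, 56, 76, 79}
insert 60 → {53, 56, 60, 76, 79}
insert 65 → {53, 56, 60, 65, 76, 79}
insert 71 → {53, 56, 60, 65, 71, 76, 79}
insert 52 → {52, 53, 56, 60, 65, 71, 76, 79}
insert 82 → {52, 53, 56, 60, 65, 71, 76, 79, 82}
dequeue → 52; now {53, 56, 60, 65, 71, 76, 79, 82}
dequeue → 53; now {56, 60, 65, 71, 76, 79, 82}
dequeue → 56; now {60, 65, 71, 76, 79, 82}
insert 49 → {49, 60, 65, 71, 76, 79, 82}
dequeue → 49; now {60, 65, 71, 76, 79, 82}
insert 55 → {55, 60, 65, 71, 76, 79, 82}
insert 84 → {55, 60, 65, 71, 76, 79, 82, 84}
insert 45 → {45, 55, 60, 65, 71, 76, 79, 82, 84}
insert 74 → {45, 55, 60, 65, 71, 74, 76, 79, 82, 84}
dequeue → 45; now {55, 60, 65, 71, 74, 76, 79, 82, 84}
dequeue → 55; now {60, 65, 71, 74, 76, 79, 82, 84}
dequeue → 60; now {65, 71, 74, 76, 79, 82, 84}
dequeue → 65; now {71, 74, 76, 79, 82, 84}
dequeue → 71; now {74, 76, 79, 82, 84}
insert 64 → {64, 74, 76, 79, 82, 84}
insert 57 → {57, 64, 74, 76, 79, 82, 84}
insert 43 → {43, 57, 64, 74, 76, 79, 82, 84}
dequeue → 43; now {57, 64, 74, 76, 79, 82, 84}
insert 47 → {47, 57, 64, 74, 76, 79, 82, 84}
insert 58 → {47, 57, 58, 64, 74, 76, 79, 82, 84}
insert 51 → {47, 51, 57, 58, 64, 74, 76, 79, 82, 84}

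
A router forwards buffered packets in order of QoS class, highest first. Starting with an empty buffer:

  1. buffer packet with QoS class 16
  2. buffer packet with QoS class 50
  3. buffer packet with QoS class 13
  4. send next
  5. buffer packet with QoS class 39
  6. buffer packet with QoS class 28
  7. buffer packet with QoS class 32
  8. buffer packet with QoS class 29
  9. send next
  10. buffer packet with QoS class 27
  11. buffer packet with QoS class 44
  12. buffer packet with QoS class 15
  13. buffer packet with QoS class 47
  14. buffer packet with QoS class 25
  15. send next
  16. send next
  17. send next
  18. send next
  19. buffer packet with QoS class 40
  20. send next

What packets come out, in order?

insert 16 → {16}
insert 50 → {50, 16}
insert 13 → {50, 16, 13}
send next → 50; now {16, 13}
insert 39 → {39, 16, 13}
insert 28 → {39, 28, 16, 13}
insert 32 → {39, 32, 28, 16, 13}
insert 29 → {39, 32, 29, 28, 16, 13}
send next → 39; now {32, 29, 28, 16, 13}
insert 27 → {32, 29, 28, 27, 16, 13}
insert 44 → {44, 32, 29, 28, 27, 16, 13}
insert 15 → {44, 32, 29, 28, 27, 16, 15, 13}
insert 47 → {47, 44, 32, 29, 28, 27, 16, 15, 13}
insert 25 → {47, 44, 32, 29, 28, 27, 25, 16, 15, 13}
send next → 47; now {44, 32, 29, 28, 27, 25, 16, 15, 13}
send next → 44; now {32, 29, 28, 27, 25, 16, 15, 13}
send next → 32; now {29, 28, 27, 25, 16, 15, 13}
send next → 29; now {28, 27, 25, 16, 15, 13}
insert 40 → {40, 28, 27, 25, 16, 15, 13}
send next → 40; now {28, 27, 25, 16, 15, 13}

[50, 39, 47, 44, 32, 29, 40]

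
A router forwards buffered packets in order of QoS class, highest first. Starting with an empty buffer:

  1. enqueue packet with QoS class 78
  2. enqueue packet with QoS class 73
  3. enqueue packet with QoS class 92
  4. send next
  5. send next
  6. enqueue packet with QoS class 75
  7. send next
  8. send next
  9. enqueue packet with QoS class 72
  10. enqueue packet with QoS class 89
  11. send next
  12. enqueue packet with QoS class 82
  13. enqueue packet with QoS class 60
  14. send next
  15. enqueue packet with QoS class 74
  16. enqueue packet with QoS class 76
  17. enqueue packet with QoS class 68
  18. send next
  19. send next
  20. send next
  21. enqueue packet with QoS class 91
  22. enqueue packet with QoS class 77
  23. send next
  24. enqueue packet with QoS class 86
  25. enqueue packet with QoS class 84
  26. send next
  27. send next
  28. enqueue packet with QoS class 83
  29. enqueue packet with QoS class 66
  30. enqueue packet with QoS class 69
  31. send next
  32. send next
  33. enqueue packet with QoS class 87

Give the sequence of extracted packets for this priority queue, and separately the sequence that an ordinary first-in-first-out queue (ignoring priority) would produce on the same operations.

insert 78 → {78}
insert 73 → {78, 73}
insert 92 → {92, 78, 73}
send next → 92; now {78, 73}
send next → 78; now {73}
insert 75 → {75, 73}
send next → 75; now {73}
send next → 73; now {}
insert 72 → {72}
insert 89 → {89, 72}
send next → 89; now {72}
insert 82 → {82, 72}
insert 60 → {82, 72, 60}
send next → 82; now {72, 60}
insert 74 → {74, 72, 60}
insert 76 → {76, 74, 72, 60}
insert 68 → {76, 74, 72, 68, 60}
send next → 76; now {74, 72, 68, 60}
send next → 74; now {72, 68, 60}
send next → 72; now {68, 60}
insert 91 → {91, 68, 60}
insert 77 → {91, 77, 68, 60}
send next → 91; now {77, 68, 60}
insert 86 → {86, 77, 68, 60}
insert 84 → {86, 84, 77, 68, 60}
send next → 86; now {84, 77, 68, 60}
send next → 84; now {77, 68, 60}
insert 83 → {83, 77, 68, 60}
insert 66 → {83, 77, 68, 66, 60}
insert 69 → {83, 77, 69, 68, 66, 60}
send next → 83; now {77, 69, 68, 66, 60}
send next → 77; now {69, 68, 66, 60}
insert 87 → {87, 69, 68, 66, 60}

priority queue: [92, 78, 75, 73, 89, 82, 76, 74, 72, 91, 86, 84, 83, 77]; FIFO queue: 78 → 73 → 92 → 75 → 72 → 89 → 82 → 60 → 74 → 76 → 68 → 91 → 77 → 86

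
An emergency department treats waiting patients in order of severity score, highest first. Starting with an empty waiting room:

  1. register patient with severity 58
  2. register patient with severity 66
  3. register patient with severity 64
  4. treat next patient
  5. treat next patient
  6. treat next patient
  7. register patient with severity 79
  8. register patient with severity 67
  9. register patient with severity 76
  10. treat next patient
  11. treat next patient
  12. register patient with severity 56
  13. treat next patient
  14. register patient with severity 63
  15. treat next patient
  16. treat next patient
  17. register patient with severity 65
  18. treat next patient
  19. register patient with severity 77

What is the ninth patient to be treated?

65

insert 58 → {58}
insert 66 → {66, 58}
insert 64 → {66, 64, 58}
treat next patient → 66; now {64, 58}
treat next patient → 64; now {58}
treat next patient → 58; now {}
insert 79 → {79}
insert 67 → {79, 67}
insert 76 → {79, 76, 67}
treat next patient → 79; now {76, 67}
treat next patient → 76; now {67}
insert 56 → {67, 56}
treat next patient → 67; now {56}
insert 63 → {63, 56}
treat next patient → 63; now {56}
treat next patient → 56; now {}
insert 65 → {65}
treat next patient → 65; now {}
insert 77 → {77}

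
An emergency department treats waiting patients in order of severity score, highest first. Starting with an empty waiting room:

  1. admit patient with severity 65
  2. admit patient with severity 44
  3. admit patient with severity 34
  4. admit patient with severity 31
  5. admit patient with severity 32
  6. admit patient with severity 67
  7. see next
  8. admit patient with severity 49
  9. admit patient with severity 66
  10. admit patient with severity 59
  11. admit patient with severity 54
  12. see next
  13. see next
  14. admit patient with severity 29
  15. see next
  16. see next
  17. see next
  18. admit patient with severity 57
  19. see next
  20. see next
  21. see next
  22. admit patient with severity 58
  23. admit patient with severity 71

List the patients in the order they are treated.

insert 65 → {65}
insert 44 → {65, 44}
insert 34 → {65, 44, 34}
insert 31 → {65, 44, 34, 31}
insert 32 → {65, 44, 34, 32, 31}
insert 67 → {67, 65, 44, 34, 32, 31}
see next → 67; now {65, 44, 34, 32, 31}
insert 49 → {65, 49, 44, 34, 32, 31}
insert 66 → {66, 65, 49, 44, 34, 32, 31}
insert 59 → {66, 65, 59, 49, 44, 34, 32, 31}
insert 54 → {66, 65, 59, 54, 49, 44, 34, 32, 31}
see next → 66; now {65, 59, 54, 49, 44, 34, 32, 31}
see next → 65; now {59, 54, 49, 44, 34, 32, 31}
insert 29 → {59, 54, 49, 44, 34, 32, 31, 29}
see next → 59; now {54, 49, 44, 34, 32, 31, 29}
see next → 54; now {49, 44, 34, 32, 31, 29}
see next → 49; now {44, 34, 32, 31, 29}
insert 57 → {57, 44, 34, 32, 31, 29}
see next → 57; now {44, 34, 32, 31, 29}
see next → 44; now {34, 32, 31, 29}
see next → 34; now {32, 31, 29}
insert 58 → {58, 32, 31, 29}
insert 71 → {71, 58, 32, 31, 29}

67 → 66 → 65 → 59 → 54 → 49 → 57 → 44 → 34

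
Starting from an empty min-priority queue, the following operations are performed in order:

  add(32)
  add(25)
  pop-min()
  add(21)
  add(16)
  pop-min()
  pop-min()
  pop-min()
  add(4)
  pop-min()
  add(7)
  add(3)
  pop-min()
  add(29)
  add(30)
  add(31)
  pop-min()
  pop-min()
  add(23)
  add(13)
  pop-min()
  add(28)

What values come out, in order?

25 → 16 → 21 → 32 → 4 → 3 → 7 → 29 → 13

insert 32 → {32}
insert 25 → {25, 32}
pop-min → 25; now {32}
insert 21 → {21, 32}
insert 16 → {16, 21, 32}
pop-min → 16; now {21, 32}
pop-min → 21; now {32}
pop-min → 32; now {}
insert 4 → {4}
pop-min → 4; now {}
insert 7 → {7}
insert 3 → {3, 7}
pop-min → 3; now {7}
insert 29 → {7, 29}
insert 30 → {7, 29, 30}
insert 31 → {7, 29, 30, 31}
pop-min → 7; now {29, 30, 31}
pop-min → 29; now {30, 31}
insert 23 → {23, 30, 31}
insert 13 → {13, 23, 30, 31}
pop-min → 13; now {23, 30, 31}
insert 28 → {23, 28, 30, 31}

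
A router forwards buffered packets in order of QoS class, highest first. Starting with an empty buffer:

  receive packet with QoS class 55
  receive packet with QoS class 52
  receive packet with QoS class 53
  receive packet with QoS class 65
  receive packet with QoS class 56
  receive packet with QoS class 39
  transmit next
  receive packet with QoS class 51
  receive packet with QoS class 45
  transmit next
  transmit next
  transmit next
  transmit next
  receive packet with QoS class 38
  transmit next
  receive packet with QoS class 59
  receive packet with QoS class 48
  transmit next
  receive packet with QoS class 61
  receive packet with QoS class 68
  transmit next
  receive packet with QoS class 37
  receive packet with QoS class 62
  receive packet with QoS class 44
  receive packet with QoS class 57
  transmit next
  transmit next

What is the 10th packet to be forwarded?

insert 55 → {55}
insert 52 → {55, 52}
insert 53 → {55, 53, 52}
insert 65 → {65, 55, 53, 52}
insert 56 → {65, 56, 55, 53, 52}
insert 39 → {65, 56, 55, 53, 52, 39}
transmit next → 65; now {56, 55, 53, 52, 39}
insert 51 → {56, 55, 53, 52, 51, 39}
insert 45 → {56, 55, 53, 52, 51, 45, 39}
transmit next → 56; now {55, 53, 52, 51, 45, 39}
transmit next → 55; now {53, 52, 51, 45, 39}
transmit next → 53; now {52, 51, 45, 39}
transmit next → 52; now {51, 45, 39}
insert 38 → {51, 45, 39, 38}
transmit next → 51; now {45, 39, 38}
insert 59 → {59, 45, 39, 38}
insert 48 → {59, 48, 45, 39, 38}
transmit next → 59; now {48, 45, 39, 38}
insert 61 → {61, 48, 45, 39, 38}
insert 68 → {68, 61, 48, 45, 39, 38}
transmit next → 68; now {61, 48, 45, 39, 38}
insert 37 → {61, 48, 45, 39, 38, 37}
insert 62 → {62, 61, 48, 45, 39, 38, 37}
insert 44 → {62, 61, 48, 45, 44, 39, 38, 37}
insert 57 → {62, 61, 57, 48, 45, 44, 39, 38, 37}
transmit next → 62; now {61, 57, 48, 45, 44, 39, 38, 37}
transmit next → 61; now {57, 48, 45, 44, 39, 38, 37}

61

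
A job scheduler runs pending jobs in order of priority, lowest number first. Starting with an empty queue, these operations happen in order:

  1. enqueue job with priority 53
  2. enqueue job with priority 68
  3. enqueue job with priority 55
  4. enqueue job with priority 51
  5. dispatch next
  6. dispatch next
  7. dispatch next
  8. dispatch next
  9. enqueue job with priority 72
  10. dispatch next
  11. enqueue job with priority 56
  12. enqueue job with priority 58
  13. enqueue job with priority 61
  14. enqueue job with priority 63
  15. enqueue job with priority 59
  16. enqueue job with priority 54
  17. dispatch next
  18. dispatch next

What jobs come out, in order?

insert 53 → {53}
insert 68 → {53, 68}
insert 55 → {53, 55, 68}
insert 51 → {51, 53, 55, 68}
dispatch next → 51; now {53, 55, 68}
dispatch next → 53; now {55, 68}
dispatch next → 55; now {68}
dispatch next → 68; now {}
insert 72 → {72}
dispatch next → 72; now {}
insert 56 → {56}
insert 58 → {56, 58}
insert 61 → {56, 58, 61}
insert 63 → {56, 58, 61, 63}
insert 59 → {56, 58, 59, 61, 63}
insert 54 → {54, 56, 58, 59, 61, 63}
dispatch next → 54; now {56, 58, 59, 61, 63}
dispatch next → 56; now {58, 59, 61, 63}

51 → 53 → 55 → 68 → 72 → 54 → 56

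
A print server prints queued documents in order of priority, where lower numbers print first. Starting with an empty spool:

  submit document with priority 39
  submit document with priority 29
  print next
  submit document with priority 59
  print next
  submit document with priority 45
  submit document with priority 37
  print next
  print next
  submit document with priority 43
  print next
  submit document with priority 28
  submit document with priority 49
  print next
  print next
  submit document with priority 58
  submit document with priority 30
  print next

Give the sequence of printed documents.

29, 39, 37, 45, 43, 28, 49, 30

insert 39 → {39}
insert 29 → {29, 39}
print next → 29; now {39}
insert 59 → {39, 59}
print next → 39; now {59}
insert 45 → {45, 59}
insert 37 → {37, 45, 59}
print next → 37; now {45, 59}
print next → 45; now {59}
insert 43 → {43, 59}
print next → 43; now {59}
insert 28 → {28, 59}
insert 49 → {28, 49, 59}
print next → 28; now {49, 59}
print next → 49; now {59}
insert 58 → {58, 59}
insert 30 → {30, 58, 59}
print next → 30; now {58, 59}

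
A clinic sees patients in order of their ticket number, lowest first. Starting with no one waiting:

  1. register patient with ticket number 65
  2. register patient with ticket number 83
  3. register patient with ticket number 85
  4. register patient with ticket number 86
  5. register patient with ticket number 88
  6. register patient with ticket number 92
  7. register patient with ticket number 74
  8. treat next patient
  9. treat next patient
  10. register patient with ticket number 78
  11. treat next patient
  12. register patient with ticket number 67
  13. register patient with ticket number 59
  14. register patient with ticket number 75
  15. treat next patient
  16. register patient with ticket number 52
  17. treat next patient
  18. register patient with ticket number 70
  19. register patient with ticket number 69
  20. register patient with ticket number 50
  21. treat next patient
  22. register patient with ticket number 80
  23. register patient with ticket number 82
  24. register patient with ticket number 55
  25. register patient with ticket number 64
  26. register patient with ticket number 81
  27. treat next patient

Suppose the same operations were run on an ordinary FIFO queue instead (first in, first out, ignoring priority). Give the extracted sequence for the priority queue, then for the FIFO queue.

priority queue: [65, 74, 78, 59, 52, 50, 55]; FIFO queue: [65, 83, 85, 86, 88, 92, 74]

insert 65 → {65}
insert 83 → {65, 83}
insert 85 → {65, 83, 85}
insert 86 → {65, 83, 85, 86}
insert 88 → {65, 83, 85, 86, 88}
insert 92 → {65, 83, 85, 86, 88, 92}
insert 74 → {65, 74, 83, 85, 86, 88, 92}
treat next patient → 65; now {74, 83, 85, 86, 88, 92}
treat next patient → 74; now {83, 85, 86, 88, 92}
insert 78 → {78, 83, 85, 86, 88, 92}
treat next patient → 78; now {83, 85, 86, 88, 92}
insert 67 → {67, 83, 85, 86, 88, 92}
insert 59 → {59, 67, 83, 85, 86, 88, 92}
insert 75 → {59, 67, 75, 83, 85, 86, 88, 92}
treat next patient → 59; now {67, 75, 83, 85, 86, 88, 92}
insert 52 → {52, 67, 75, 83, 85, 86, 88, 92}
treat next patient → 52; now {67, 75, 83, 85, 86, 88, 92}
insert 70 → {67, 70, 75, 83, 85, 86, 88, 92}
insert 69 → {67, 69, 70, 75, 83, 85, 86, 88, 92}
insert 50 → {50, 67, 69, 70, 75, 83, 85, 86, 88, 92}
treat next patient → 50; now {67, 69, 70, 75, 83, 85, 86, 88, 92}
insert 80 → {67, 69, 70, 75, 80, 83, 85, 86, 88, 92}
insert 82 → {67, 69, 70, 75, 80, 82, 83, 85, 86, 88, 92}
insert 55 → {55, 67, 69, 70, 75, 80, 82, 83, 85, 86, 88, 92}
insert 64 → {55, 64, 67, 69, 70, 75, 80, 82, 83, 85, 86, 88, 92}
insert 81 → {55, 64, 67, 69, 70, 75, 80, 81, 82, 83, 85, 86, 88, 92}
treat next patient → 55; now {64, 67, 69, 70, 75, 80, 81, 82, 83, 85, 86, 88, 92}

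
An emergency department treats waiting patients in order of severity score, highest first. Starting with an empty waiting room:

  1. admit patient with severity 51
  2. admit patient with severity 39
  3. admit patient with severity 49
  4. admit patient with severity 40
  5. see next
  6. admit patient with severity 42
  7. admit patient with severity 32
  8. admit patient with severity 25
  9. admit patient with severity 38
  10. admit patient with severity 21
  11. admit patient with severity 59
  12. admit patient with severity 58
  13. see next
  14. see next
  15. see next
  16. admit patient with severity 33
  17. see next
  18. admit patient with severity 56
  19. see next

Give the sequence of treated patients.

insert 51 → {51}
insert 39 → {51, 39}
insert 49 → {51, 49, 39}
insert 40 → {51, 49, 40, 39}
see next → 51; now {49, 40, 39}
insert 42 → {49, 42, 40, 39}
insert 32 → {49, 42, 40, 39, 32}
insert 25 → {49, 42, 40, 39, 32, 25}
insert 38 → {49, 42, 40, 39, 38, 32, 25}
insert 21 → {49, 42, 40, 39, 38, 32, 25, 21}
insert 59 → {59, 49, 42, 40, 39, 38, 32, 25, 21}
insert 58 → {59, 58, 49, 42, 40, 39, 38, 32, 25, 21}
see next → 59; now {58, 49, 42, 40, 39, 38, 32, 25, 21}
see next → 58; now {49, 42, 40, 39, 38, 32, 25, 21}
see next → 49; now {42, 40, 39, 38, 32, 25, 21}
insert 33 → {42, 40, 39, 38, 33, 32, 25, 21}
see next → 42; now {40, 39, 38, 33, 32, 25, 21}
insert 56 → {56, 40, 39, 38, 33, 32, 25, 21}
see next → 56; now {40, 39, 38, 33, 32, 25, 21}

[51, 59, 58, 49, 42, 56]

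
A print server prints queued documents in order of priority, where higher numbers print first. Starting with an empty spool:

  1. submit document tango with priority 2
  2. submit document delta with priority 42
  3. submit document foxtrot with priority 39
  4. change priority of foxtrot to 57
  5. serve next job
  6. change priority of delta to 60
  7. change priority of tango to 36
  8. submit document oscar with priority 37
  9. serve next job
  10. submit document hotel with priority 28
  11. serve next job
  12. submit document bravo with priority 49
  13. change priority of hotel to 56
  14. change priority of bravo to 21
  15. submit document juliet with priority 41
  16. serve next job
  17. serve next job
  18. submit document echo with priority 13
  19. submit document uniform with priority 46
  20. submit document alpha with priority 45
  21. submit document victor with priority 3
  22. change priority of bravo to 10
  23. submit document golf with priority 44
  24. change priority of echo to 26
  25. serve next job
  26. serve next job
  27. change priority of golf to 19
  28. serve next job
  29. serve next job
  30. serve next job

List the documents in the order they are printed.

add tango (priority 2) → {tango:2}
add delta (priority 42) → {delta:42, tango:2}
add foxtrot (priority 39) → {delta:42, foxtrot:39, tango:2}
update foxtrot to priority 57 → {foxtrot:57, delta:42, tango:2}
serve next job → foxtrot; now {delta:42, tango:2}
update delta to priority 60 → {delta:60, tango:2}
update tango to priority 36 → {delta:60, tango:36}
add oscar (priority 37) → {delta:60, oscar:37, tango:36}
serve next job → delta; now {oscar:37, tango:36}
add hotel (priority 28) → {oscar:37, tango:36, hotel:28}
serve next job → oscar; now {tango:36, hotel:28}
add bravo (priority 49) → {bravo:49, tango:36, hotel:28}
update hotel to priority 56 → {hotel:56, bravo:49, tango:36}
update bravo to priority 21 → {hotel:56, tango:36, bravo:21}
add juliet (priority 41) → {hotel:56, juliet:41, tango:36, bravo:21}
serve next job → hotel; now {juliet:41, tango:36, bravo:21}
serve next job → juliet; now {tango:36, bravo:21}
add echo (priority 13) → {tango:36, bravo:21, echo:13}
add uniform (priority 46) → {uniform:46, tango:36, bravo:21, echo:13}
add alpha (priority 45) → {uniform:46, alpha:45, tango:36, bravo:21, echo:13}
add victor (priority 3) → {uniform:46, alpha:45, tango:36, bravo:21, echo:13, victor:3}
update bravo to priority 10 → {uniform:46, alpha:45, tango:36, echo:13, bravo:10, victor:3}
add golf (priority 44) → {uniform:46, alpha:45, golf:44, tango:36, echo:13, bravo:10, victor:3}
update echo to priority 26 → {uniform:46, alpha:45, golf:44, tango:36, echo:26, bravo:10, victor:3}
serve next job → uniform; now {alpha:45, golf:44, tango:36, echo:26, bravo:10, victor:3}
serve next job → alpha; now {golf:44, tango:36, echo:26, bravo:10, victor:3}
update golf to priority 19 → {tango:36, echo:26, golf:19, bravo:10, victor:3}
serve next job → tango; now {echo:26, golf:19, bravo:10, victor:3}
serve next job → echo; now {golf:19, bravo:10, victor:3}
serve next job → golf; now {bravo:10, victor:3}

foxtrot → delta → oscar → hotel → juliet → uniform → alpha → tango → echo → golf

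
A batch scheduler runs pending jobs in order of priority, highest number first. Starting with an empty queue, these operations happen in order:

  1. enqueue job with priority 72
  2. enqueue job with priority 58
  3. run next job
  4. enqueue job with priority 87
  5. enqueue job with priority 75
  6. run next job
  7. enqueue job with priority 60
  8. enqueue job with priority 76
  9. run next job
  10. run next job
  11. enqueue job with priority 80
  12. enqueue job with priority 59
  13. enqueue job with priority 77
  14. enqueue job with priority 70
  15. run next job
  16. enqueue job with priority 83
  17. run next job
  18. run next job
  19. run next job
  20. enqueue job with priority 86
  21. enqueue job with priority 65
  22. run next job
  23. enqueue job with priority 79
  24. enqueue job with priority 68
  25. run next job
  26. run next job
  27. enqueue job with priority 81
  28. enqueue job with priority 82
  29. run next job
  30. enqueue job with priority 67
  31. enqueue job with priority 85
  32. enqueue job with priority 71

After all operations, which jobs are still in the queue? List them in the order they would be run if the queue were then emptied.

insert 72 → {72}
insert 58 → {72, 58}
run next job → 72; now {58}
insert 87 → {87, 58}
insert 75 → {87, 75, 58}
run next job → 87; now {75, 58}
insert 60 → {75, 60, 58}
insert 76 → {76, 75, 60, 58}
run next job → 76; now {75, 60, 58}
run next job → 75; now {60, 58}
insert 80 → {80, 60, 58}
insert 59 → {80, 60, 59, 58}
insert 77 → {80, 77, 60, 59, 58}
insert 70 → {80, 77, 70, 60, 59, 58}
run next job → 80; now {77, 70, 60, 59, 58}
insert 83 → {83, 77, 70, 60, 59, 58}
run next job → 83; now {77, 70, 60, 59, 58}
run next job → 77; now {70, 60, 59, 58}
run next job → 70; now {60, 59, 58}
insert 86 → {86, 60, 59, 58}
insert 65 → {86, 65, 60, 59, 58}
run next job → 86; now {65, 60, 59, 58}
insert 79 → {79, 65, 60, 59, 58}
insert 68 → {79, 68, 65, 60, 59, 58}
run next job → 79; now {68, 65, 60, 59, 58}
run next job → 68; now {65, 60, 59, 58}
insert 81 → {81, 65, 60, 59, 58}
insert 82 → {82, 81, 65, 60, 59, 58}
run next job → 82; now {81, 65, 60, 59, 58}
insert 67 → {81, 67, 65, 60, 59, 58}
insert 85 → {85, 81, 67, 65, 60, 59, 58}
insert 71 → {85, 81, 71, 67, 65, 60, 59, 58}

[85, 81, 71, 67, 65, 60, 59, 58]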